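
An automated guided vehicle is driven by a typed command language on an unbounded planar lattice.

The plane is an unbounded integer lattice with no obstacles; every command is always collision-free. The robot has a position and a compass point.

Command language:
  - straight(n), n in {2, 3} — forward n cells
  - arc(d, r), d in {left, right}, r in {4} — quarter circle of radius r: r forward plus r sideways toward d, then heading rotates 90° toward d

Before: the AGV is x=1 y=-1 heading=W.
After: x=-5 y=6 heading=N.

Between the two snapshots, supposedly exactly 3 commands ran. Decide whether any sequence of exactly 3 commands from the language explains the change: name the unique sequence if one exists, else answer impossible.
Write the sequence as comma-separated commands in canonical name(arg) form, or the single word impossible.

key: cell and facing (now N) both changed — the 3 commands mix motion and turning
begin: x=1 y=-1 heading=W
t=1 straight(2) ⇒ x=-1 y=-1 heading=W
t=2 arc(right, 4) ⇒ x=-5 y=3 heading=N
t=3 straight(3) ⇒ x=-5 y=6 heading=N
all 64 alternatives checked — unique.

straight(2), arc(right, 4), straight(3)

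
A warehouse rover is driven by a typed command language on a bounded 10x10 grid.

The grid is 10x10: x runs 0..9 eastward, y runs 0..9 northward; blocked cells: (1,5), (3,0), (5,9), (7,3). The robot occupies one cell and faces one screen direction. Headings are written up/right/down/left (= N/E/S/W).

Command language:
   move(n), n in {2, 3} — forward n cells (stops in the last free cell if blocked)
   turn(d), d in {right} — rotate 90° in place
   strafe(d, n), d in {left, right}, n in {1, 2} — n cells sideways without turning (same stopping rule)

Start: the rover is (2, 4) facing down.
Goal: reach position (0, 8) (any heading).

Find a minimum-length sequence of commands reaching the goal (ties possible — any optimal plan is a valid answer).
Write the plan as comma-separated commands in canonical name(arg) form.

from: (2, 4) facing down
step 1 (strafe(right, 2)): (0, 4) facing down
step 2 (turn(right)): (0, 4) facing left
step 3 (strafe(right, 2)): (0, 6) facing left
step 4 (strafe(right, 2)): (0, 8) facing left
nothing shorter than 4 reaches the goal.

strafe(right, 2), turn(right), strafe(right, 2), strafe(right, 2)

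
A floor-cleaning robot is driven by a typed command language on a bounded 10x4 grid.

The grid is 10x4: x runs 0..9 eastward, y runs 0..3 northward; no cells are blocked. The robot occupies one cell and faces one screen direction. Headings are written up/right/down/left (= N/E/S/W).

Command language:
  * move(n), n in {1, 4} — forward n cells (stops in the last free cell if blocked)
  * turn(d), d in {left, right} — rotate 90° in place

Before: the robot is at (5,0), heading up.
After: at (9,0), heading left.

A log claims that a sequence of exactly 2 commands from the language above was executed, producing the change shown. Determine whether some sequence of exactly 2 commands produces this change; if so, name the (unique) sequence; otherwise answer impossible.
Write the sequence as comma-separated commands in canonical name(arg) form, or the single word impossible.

no 2-step route produces this change.

impossible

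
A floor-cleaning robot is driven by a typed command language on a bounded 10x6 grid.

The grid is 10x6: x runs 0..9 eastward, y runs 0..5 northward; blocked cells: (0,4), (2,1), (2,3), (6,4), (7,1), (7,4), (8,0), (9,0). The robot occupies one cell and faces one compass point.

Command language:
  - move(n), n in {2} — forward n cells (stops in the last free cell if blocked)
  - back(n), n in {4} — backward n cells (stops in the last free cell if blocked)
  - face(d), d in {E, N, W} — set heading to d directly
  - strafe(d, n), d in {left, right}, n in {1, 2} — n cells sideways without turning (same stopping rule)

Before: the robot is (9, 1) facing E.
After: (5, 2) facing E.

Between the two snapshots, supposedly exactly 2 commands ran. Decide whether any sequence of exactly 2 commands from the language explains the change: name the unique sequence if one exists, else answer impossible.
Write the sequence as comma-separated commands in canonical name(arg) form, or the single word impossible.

key: order matters: swapping strafe(left, 1) and back(4) lands elsewhere
start: (9, 1) facing E
1. strafe(left, 1) → (9, 2) facing E
2. back(4) → (5, 2) facing E
all 81 alternatives checked — unique.

strafe(left, 1), back(4)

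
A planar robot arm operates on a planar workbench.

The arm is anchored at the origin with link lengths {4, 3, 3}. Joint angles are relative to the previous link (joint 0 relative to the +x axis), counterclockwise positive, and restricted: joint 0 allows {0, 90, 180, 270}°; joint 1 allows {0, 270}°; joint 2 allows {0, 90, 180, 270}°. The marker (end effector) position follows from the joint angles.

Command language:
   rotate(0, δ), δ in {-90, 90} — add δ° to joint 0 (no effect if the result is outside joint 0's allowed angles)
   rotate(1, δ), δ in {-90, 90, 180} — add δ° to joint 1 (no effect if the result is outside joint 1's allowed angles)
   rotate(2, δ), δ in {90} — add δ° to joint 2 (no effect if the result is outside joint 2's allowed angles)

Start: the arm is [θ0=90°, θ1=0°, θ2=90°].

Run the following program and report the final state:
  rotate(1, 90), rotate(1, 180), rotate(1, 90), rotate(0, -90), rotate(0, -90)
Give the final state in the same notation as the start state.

[θ0=270°, θ1=0°, θ2=90°]

start: [θ0=90°, θ1=0°, θ2=90°]
step 1 (rotate(1, 90)): [θ0=90°, θ1=0°, θ2=90°]
step 2 (rotate(1, 180)): [θ0=90°, θ1=0°, θ2=90°]
step 3 (rotate(1, 90)): [θ0=90°, θ1=0°, θ2=90°]
step 4 (rotate(0, -90)): [θ0=0°, θ1=0°, θ2=90°]
step 5 (rotate(0, -90)): [θ0=270°, θ1=0°, θ2=90°]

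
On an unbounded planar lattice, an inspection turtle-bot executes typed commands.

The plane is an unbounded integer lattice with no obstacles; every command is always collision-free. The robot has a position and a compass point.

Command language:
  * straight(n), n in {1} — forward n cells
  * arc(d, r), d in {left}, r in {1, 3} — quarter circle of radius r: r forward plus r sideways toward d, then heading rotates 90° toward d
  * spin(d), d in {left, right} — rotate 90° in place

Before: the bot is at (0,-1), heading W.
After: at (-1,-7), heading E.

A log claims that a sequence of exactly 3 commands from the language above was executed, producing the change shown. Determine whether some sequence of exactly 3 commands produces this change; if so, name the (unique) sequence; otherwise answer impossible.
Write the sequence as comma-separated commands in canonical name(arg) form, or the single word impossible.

key: position moved to (-1,-7) AND the heading swung to E — translation plus rotation needed
start: at (0,-1), heading W
step 1 (straight(1)): at (-1,-1), heading W
step 2 (arc(left, 3)): at (-4,-4), heading S
step 3 (arc(left, 3)): at (-1,-7), heading E
no other 3-command option fits: unique.

straight(1), arc(left, 3), arc(left, 3)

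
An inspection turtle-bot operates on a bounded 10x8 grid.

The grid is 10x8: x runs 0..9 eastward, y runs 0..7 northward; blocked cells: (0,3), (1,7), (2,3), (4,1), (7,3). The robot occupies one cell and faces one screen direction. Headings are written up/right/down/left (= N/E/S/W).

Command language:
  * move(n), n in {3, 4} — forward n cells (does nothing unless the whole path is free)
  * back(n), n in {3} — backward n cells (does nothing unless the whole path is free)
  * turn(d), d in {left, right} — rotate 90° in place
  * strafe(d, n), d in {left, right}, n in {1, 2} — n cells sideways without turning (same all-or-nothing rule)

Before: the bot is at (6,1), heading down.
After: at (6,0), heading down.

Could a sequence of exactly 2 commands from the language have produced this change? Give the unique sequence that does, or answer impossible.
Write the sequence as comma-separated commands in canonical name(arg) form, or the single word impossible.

key: order matters: swapping back(3) and move(4) lands elsewhere
start: at (6,1), heading down
[1] after back(3): at (6,4), heading down
[2] after move(4): at (6,0), heading down
uniquely the one of 81 2-step routes that fits.

back(3), move(4)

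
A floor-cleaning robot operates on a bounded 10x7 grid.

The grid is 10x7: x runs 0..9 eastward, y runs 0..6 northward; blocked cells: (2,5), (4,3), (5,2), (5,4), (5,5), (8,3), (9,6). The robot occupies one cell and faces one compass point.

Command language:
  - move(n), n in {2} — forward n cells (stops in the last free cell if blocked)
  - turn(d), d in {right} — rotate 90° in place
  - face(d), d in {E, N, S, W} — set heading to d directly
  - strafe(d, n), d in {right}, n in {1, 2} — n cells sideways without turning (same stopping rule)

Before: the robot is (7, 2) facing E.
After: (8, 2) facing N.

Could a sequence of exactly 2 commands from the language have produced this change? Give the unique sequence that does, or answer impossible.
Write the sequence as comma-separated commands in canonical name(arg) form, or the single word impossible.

face(N), strafe(right, 1)

key: cell and facing (now N) both changed — the 2 commands mix motion and turning
t0: (7, 2) facing E
[1] after face(N): (7, 2) facing N
[2] after strafe(right, 1): (8, 2) facing N
no other 2-command option fits: unique.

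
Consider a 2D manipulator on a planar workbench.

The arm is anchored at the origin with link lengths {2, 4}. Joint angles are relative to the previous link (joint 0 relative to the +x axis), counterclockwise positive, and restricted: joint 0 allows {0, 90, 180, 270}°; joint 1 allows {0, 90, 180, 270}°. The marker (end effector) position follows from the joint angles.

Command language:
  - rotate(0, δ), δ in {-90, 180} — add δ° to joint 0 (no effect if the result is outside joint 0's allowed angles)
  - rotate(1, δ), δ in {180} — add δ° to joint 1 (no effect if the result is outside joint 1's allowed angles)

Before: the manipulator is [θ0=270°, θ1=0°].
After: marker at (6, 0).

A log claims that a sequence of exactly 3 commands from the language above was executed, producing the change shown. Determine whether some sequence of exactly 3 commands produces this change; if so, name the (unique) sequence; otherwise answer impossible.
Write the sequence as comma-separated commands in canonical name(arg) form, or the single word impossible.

from: [θ0=270°, θ1=0°]
[1] after rotate(0, -90): [θ0=180°, θ1=0°]
[2] after rotate(0, -90): [θ0=90°, θ1=0°]
[3] after rotate(0, -90): [θ0=0°, θ1=0°]
all 27 alternatives checked — unique.

rotate(0, -90), rotate(0, -90), rotate(0, -90)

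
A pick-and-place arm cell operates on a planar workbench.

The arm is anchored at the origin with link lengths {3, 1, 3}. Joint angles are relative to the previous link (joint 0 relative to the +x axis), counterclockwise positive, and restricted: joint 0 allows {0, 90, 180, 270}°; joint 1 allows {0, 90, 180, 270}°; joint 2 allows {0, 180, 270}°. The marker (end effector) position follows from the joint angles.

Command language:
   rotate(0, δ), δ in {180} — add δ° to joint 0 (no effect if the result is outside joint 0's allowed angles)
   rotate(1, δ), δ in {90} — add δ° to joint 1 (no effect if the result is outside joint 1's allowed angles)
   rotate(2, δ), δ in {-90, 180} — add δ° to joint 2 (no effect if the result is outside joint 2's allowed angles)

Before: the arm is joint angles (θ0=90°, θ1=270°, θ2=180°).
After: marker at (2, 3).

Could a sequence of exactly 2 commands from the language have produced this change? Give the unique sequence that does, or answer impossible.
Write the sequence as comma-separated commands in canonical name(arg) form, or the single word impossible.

rotate(1, 90), rotate(1, 90)

begin: joint angles (θ0=90°, θ1=270°, θ2=180°)
[1] after rotate(1, 90): joint angles (θ0=90°, θ1=0°, θ2=180°)
[2] after rotate(1, 90): joint angles (θ0=90°, θ1=90°, θ2=180°)
all 16 alternatives checked — unique.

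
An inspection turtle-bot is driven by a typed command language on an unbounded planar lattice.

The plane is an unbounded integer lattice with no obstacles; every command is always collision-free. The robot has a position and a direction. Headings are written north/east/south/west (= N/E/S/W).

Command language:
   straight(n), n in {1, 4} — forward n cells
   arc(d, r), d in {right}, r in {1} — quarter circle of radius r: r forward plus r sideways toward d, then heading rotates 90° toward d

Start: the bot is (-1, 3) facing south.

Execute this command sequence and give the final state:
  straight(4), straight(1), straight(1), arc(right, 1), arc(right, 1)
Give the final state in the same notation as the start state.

(-3, -3) facing north

t0: (-1, 3) facing south
step 1 (straight(4)): (-1, -1) facing south
step 2 (straight(1)): (-1, -2) facing south
step 3 (straight(1)): (-1, -3) facing south
step 4 (arc(right, 1)): (-2, -4) facing west
step 5 (arc(right, 1)): (-3, -3) facing north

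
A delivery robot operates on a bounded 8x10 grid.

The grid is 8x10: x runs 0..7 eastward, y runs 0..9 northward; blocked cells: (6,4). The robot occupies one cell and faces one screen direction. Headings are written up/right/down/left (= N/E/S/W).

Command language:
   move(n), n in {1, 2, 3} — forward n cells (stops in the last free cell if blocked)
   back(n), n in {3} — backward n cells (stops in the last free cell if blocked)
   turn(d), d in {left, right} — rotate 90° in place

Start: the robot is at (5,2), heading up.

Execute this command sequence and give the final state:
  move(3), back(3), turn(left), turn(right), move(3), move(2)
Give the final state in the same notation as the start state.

at (5,7), heading up

begin: at (5,2), heading up
t=1 move(3) ⇒ at (5,5), heading up
t=2 back(3) ⇒ at (5,2), heading up
t=3 turn(left) ⇒ at (5,2), heading left
t=4 turn(right) ⇒ at (5,2), heading up
t=5 move(3) ⇒ at (5,5), heading up
t=6 move(2) ⇒ at (5,7), heading up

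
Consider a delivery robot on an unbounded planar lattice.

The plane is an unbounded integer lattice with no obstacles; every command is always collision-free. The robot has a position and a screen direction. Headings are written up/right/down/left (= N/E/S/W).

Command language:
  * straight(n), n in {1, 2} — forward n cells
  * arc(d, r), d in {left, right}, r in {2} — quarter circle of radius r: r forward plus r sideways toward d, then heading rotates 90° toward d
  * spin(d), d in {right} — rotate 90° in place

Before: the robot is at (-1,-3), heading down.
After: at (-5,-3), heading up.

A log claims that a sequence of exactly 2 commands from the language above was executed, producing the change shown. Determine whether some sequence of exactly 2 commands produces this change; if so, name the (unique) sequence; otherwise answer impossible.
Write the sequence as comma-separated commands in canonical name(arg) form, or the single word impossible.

arc(right, 2), arc(right, 2)

key: position moved to (-5,-3) AND the heading swung to N — translation plus rotation needed
t0: at (-1,-3), heading down
step 1 (arc(right, 2)): at (-3,-5), heading left
step 2 (arc(right, 2)): at (-5,-3), heading up
uniquely the one of 25 2-step routes that fits.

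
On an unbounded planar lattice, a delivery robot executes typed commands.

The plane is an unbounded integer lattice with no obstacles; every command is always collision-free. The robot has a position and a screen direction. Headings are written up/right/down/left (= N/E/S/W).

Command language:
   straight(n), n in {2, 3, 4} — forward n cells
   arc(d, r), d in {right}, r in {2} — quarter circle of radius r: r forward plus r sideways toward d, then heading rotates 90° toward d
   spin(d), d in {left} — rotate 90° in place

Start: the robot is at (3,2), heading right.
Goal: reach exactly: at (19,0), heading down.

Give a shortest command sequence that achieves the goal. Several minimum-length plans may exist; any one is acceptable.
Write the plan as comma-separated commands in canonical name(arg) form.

from: at (3,2), heading right
1. straight(4) → at (7,2), heading right
2. straight(4) → at (11,2), heading right
3. straight(4) → at (15,2), heading right
4. straight(2) → at (17,2), heading right
5. arc(right, 2) → at (19,0), heading down
nothing shorter than 5 reaches the goal.

straight(4), straight(4), straight(4), straight(2), arc(right, 2)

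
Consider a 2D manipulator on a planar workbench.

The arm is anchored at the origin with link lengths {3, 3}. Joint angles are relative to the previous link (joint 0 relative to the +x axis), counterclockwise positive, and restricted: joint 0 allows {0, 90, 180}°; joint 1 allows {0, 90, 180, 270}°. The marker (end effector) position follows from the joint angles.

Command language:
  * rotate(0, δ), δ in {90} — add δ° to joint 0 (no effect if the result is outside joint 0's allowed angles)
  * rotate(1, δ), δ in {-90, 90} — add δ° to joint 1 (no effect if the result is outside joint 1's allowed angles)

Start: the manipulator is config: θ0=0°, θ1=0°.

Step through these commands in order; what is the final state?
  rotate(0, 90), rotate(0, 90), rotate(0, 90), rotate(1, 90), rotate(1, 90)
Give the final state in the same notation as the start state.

t0: config: θ0=0°, θ1=0°
step 1 (rotate(0, 90)): config: θ0=90°, θ1=0°
step 2 (rotate(0, 90)): config: θ0=180°, θ1=0°
step 3 (rotate(0, 90)): config: θ0=180°, θ1=0°
step 4 (rotate(1, 90)): config: θ0=180°, θ1=90°
step 5 (rotate(1, 90)): config: θ0=180°, θ1=180°

config: θ0=180°, θ1=180°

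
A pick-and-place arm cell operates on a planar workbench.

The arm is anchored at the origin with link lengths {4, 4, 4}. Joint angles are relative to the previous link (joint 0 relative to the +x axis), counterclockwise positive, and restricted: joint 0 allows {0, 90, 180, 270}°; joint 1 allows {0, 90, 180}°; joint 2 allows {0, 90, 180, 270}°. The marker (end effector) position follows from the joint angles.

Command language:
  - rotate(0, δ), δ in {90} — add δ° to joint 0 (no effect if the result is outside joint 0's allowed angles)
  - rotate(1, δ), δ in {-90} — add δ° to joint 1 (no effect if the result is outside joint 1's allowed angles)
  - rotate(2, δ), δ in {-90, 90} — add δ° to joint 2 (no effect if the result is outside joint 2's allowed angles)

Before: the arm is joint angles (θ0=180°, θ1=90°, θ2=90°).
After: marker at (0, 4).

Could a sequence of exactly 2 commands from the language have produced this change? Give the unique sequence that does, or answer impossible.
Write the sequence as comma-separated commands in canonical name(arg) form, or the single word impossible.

initial: joint angles (θ0=180°, θ1=90°, θ2=90°)
step 1 (rotate(0, 90)): joint angles (θ0=270°, θ1=90°, θ2=90°)
step 2 (rotate(0, 90)): joint angles (θ0=0°, θ1=90°, θ2=90°)
all 16 alternatives checked — unique.

rotate(0, 90), rotate(0, 90)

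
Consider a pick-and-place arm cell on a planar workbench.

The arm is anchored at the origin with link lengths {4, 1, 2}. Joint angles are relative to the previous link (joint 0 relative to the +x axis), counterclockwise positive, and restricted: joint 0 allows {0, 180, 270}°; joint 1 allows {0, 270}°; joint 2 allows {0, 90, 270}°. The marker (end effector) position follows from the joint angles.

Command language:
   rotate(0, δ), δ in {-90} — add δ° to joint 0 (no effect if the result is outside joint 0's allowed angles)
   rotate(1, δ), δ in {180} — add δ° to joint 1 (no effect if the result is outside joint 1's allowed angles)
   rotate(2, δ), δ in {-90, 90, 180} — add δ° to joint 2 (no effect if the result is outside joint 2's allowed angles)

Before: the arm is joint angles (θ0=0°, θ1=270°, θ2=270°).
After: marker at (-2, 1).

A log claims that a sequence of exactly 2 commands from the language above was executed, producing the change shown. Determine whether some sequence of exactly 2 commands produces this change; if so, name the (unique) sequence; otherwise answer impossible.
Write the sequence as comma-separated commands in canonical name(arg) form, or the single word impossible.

start: joint angles (θ0=0°, θ1=270°, θ2=270°)
step 1 (rotate(0, -90)): joint angles (θ0=270°, θ1=270°, θ2=270°)
step 2 (rotate(0, -90)): joint angles (θ0=180°, θ1=270°, θ2=270°)
no other 2-command option fits: unique.

rotate(0, -90), rotate(0, -90)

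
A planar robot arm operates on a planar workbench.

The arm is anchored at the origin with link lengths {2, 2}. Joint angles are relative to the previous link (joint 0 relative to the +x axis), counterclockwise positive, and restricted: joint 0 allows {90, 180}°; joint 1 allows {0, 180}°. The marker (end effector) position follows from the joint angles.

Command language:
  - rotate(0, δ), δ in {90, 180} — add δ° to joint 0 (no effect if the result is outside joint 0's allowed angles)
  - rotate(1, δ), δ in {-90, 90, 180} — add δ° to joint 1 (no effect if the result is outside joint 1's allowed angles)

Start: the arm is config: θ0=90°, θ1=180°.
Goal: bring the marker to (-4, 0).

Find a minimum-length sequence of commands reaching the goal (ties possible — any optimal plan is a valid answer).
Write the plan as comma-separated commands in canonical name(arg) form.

rotate(0, 90), rotate(1, 180)

start: config: θ0=90°, θ1=180°
t=1 rotate(0, 90) ⇒ config: θ0=180°, θ1=180°
t=2 rotate(1, 180) ⇒ config: θ0=180°, θ1=0°
minimal: 2 command(s), checked below 2.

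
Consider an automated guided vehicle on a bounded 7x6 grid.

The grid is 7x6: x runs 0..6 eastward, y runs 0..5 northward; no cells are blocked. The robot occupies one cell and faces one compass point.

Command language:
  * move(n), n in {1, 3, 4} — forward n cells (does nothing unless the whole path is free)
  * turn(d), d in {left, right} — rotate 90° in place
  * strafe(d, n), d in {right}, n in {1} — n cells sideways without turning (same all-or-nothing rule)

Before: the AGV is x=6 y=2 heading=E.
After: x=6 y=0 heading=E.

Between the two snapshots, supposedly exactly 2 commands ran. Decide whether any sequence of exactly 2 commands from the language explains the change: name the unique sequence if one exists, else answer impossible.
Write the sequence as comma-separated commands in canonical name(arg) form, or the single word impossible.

key: still facing E at the end — nothing in the sequence rotates
from: x=6 y=2 heading=E
[1] after strafe(right, 1): x=6 y=1 heading=E
[2] after strafe(right, 1): x=6 y=0 heading=E
no rival 2-sequence matches.

strafe(right, 1), strafe(right, 1)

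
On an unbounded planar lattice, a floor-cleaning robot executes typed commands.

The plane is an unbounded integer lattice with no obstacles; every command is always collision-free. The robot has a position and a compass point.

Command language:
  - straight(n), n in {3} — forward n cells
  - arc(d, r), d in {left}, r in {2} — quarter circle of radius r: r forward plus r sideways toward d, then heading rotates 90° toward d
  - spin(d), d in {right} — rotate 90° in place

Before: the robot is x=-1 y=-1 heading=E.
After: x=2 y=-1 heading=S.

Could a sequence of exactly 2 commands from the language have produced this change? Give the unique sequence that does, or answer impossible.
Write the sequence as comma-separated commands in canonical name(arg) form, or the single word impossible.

straight(3), spin(right)

key: running spin(right) before straight(3) would end elsewhere — order is forced
initial: x=-1 y=-1 heading=E
1. straight(3) → x=2 y=-1 heading=E
2. spin(right) → x=2 y=-1 heading=S
all 9 alternatives checked — unique.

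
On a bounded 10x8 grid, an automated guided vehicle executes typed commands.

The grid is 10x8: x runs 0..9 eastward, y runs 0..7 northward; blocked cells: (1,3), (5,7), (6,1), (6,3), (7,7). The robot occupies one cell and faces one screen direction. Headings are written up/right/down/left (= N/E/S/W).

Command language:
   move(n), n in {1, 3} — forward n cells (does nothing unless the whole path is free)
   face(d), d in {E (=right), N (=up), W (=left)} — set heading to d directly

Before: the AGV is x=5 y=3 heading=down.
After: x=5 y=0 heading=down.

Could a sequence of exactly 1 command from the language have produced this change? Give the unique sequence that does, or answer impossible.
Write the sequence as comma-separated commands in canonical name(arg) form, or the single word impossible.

move(3)

key: heading stays S — the single command does not turn
from: x=5 y=3 heading=down
step 1 (move(3)): x=5 y=0 heading=down
no other 1-command option fits: unique.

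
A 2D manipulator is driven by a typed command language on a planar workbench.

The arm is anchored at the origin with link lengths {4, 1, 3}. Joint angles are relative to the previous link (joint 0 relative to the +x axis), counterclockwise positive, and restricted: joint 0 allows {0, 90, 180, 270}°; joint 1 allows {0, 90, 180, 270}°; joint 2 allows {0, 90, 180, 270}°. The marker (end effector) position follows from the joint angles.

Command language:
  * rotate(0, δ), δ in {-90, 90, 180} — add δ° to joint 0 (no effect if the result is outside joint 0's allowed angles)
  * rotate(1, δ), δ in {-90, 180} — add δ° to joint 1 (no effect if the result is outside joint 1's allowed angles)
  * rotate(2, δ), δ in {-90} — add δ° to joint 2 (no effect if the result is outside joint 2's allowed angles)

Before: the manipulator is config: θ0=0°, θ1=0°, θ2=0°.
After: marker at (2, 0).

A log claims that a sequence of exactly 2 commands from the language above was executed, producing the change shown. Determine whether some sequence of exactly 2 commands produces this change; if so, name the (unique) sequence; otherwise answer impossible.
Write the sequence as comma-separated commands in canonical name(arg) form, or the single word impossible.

rotate(2, -90), rotate(2, -90)

from: config: θ0=0°, θ1=0°, θ2=0°
1. rotate(2, -90) → config: θ0=0°, θ1=0°, θ2=270°
2. rotate(2, -90) → config: θ0=0°, θ1=0°, θ2=180°
no other 2-command option fits: unique.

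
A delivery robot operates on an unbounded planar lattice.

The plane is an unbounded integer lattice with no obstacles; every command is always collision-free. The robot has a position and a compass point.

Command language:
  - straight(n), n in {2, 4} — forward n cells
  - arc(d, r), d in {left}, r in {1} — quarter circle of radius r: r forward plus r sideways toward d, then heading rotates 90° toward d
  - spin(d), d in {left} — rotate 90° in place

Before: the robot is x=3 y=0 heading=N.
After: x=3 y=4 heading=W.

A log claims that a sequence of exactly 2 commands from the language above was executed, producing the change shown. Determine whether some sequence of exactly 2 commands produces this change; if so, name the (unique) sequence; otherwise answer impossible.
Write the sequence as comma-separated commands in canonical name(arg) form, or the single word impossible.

key: running spin(left) before straight(4) would end elsewhere — order is forced
t0: x=3 y=0 heading=N
1. straight(4) → x=3 y=4 heading=N
2. spin(left) → x=3 y=4 heading=W
no other 2-command option fits: unique.

straight(4), spin(left)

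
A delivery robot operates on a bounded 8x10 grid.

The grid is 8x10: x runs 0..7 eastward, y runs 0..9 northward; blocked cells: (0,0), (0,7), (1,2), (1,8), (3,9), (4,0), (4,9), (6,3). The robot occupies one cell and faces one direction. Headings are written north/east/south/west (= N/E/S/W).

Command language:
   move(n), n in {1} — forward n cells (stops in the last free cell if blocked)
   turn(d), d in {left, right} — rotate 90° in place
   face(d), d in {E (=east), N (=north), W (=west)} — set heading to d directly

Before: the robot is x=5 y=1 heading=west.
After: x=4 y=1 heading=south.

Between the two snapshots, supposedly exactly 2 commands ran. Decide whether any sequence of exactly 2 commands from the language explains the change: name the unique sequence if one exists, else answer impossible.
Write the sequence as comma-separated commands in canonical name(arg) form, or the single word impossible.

key: cell and facing (now S) both changed — the 2 commands mix motion and turning
from: x=5 y=1 heading=west
step 1 (move(1)): x=4 y=1 heading=west
step 2 (turn(left)): x=4 y=1 heading=south
all 36 alternatives checked — unique.

move(1), turn(left)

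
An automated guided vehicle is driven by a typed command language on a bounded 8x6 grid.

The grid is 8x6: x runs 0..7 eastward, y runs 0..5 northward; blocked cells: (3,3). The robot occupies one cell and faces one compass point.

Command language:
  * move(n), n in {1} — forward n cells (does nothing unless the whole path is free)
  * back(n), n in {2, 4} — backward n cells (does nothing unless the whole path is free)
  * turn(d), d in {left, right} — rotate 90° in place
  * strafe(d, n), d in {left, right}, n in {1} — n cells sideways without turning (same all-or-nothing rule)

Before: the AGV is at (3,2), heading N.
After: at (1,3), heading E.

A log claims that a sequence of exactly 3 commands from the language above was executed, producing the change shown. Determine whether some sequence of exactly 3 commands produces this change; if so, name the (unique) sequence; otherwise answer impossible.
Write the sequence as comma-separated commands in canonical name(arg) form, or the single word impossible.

key: order matters: swapping turn(right) and strafe(left, 1) lands elsewhere
from: at (3,2), heading N
step 1 (turn(right)): at (3,2), heading E
step 2 (back(2)): at (1,2), heading E
step 3 (strafe(left, 1)): at (1,3), heading E
uniquely the one of 343 3-step routes that fits.

turn(right), back(2), strafe(left, 1)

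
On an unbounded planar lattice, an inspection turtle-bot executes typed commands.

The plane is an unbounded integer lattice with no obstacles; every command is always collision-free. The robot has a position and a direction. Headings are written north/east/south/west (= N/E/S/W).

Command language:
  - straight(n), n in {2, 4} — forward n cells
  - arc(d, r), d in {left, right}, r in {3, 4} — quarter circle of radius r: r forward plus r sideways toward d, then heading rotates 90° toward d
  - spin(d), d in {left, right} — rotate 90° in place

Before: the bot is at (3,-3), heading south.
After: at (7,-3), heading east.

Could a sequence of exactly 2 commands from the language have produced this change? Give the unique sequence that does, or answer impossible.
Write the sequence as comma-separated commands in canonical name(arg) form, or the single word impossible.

key: order matters: swapping spin(left) and straight(4) lands elsewhere
begin: at (3,-3), heading south
step 1 (spin(left)): at (3,-3), heading east
step 2 (straight(4)): at (7,-3), heading east
no other 2-command option fits: unique.

spin(left), straight(4)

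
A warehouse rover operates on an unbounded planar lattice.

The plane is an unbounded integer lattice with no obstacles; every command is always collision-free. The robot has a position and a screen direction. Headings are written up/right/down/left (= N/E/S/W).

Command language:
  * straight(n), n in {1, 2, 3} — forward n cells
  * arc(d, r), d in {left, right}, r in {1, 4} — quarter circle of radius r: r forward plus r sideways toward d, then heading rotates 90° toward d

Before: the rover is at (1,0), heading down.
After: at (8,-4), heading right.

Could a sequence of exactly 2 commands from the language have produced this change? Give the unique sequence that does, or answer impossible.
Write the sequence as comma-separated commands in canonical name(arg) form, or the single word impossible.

arc(left, 4), straight(3)

key: order matters: swapping arc(left, 4) and straight(3) lands elsewhere
initial: at (1,0), heading down
step 1 (arc(left, 4)): at (5,-4), heading right
step 2 (straight(3)): at (8,-4), heading right
no other 2-command option fits: unique.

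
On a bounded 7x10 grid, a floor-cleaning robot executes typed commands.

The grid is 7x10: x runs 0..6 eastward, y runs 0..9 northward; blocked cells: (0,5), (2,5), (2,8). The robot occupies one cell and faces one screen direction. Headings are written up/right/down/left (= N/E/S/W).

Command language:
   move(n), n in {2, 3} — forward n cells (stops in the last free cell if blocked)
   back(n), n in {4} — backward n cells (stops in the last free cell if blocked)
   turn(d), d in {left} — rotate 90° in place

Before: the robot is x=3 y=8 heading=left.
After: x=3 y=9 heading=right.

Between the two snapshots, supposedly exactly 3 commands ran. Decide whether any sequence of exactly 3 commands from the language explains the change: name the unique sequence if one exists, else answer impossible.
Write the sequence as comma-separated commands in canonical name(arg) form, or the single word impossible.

turn(left), back(4), turn(left)

key: cell and facing (now E) both changed — the 3 commands mix motion and turning
t0: x=3 y=8 heading=left
1. turn(left) → x=3 y=8 heading=down
2. back(4) → x=3 y=9 heading=down
3. turn(left) → x=3 y=9 heading=right
no rival 3-sequence matches.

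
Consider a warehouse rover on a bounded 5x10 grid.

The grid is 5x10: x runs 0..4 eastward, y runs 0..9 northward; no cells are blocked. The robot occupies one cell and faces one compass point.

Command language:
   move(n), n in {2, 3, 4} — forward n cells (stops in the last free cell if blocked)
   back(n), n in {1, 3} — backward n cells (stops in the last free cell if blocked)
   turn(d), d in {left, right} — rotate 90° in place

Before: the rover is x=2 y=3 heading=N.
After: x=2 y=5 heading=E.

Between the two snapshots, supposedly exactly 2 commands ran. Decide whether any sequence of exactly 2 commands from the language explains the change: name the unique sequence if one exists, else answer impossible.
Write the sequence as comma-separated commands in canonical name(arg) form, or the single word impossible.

move(2), turn(right)

key: order matters: swapping move(2) and turn(right) lands elsewhere
begin: x=2 y=3 heading=N
t=1 move(2) ⇒ x=2 y=5 heading=N
t=2 turn(right) ⇒ x=2 y=5 heading=E
uniquely the one of 49 2-step routes that fits.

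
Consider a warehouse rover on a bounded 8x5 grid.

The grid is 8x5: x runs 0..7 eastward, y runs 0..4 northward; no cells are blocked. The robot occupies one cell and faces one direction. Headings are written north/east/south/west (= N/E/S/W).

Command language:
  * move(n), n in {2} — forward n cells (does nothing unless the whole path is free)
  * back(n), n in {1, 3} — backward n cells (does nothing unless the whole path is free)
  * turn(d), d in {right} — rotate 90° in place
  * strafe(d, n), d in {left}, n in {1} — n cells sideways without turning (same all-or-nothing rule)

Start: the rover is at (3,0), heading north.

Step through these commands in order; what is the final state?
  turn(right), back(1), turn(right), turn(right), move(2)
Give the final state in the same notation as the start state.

at (0,0), heading west

t0: at (3,0), heading north
step 1 (turn(right)): at (3,0), heading east
step 2 (back(1)): at (2,0), heading east
step 3 (turn(right)): at (2,0), heading south
step 4 (turn(right)): at (2,0), heading west
step 5 (move(2)): at (0,0), heading west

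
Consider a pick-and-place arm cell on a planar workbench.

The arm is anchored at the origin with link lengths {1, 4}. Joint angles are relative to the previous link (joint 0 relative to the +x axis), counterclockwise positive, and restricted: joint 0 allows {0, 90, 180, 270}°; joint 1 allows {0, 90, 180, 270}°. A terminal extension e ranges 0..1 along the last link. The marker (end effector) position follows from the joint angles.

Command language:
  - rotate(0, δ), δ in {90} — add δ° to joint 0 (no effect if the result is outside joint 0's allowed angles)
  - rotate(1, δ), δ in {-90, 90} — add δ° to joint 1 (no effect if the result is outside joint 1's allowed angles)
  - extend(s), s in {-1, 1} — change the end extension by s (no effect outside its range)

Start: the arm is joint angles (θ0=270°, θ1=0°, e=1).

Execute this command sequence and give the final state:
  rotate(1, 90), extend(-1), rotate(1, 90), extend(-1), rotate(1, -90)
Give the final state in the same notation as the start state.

joint angles (θ0=270°, θ1=90°, e=0)

begin: joint angles (θ0=270°, θ1=0°, e=1)
t=1 rotate(1, 90) ⇒ joint angles (θ0=270°, θ1=90°, e=1)
t=2 extend(-1) ⇒ joint angles (θ0=270°, θ1=90°, e=0)
t=3 rotate(1, 90) ⇒ joint angles (θ0=270°, θ1=180°, e=0)
t=4 extend(-1) ⇒ joint angles (θ0=270°, θ1=180°, e=0)
t=5 rotate(1, -90) ⇒ joint angles (θ0=270°, θ1=90°, e=0)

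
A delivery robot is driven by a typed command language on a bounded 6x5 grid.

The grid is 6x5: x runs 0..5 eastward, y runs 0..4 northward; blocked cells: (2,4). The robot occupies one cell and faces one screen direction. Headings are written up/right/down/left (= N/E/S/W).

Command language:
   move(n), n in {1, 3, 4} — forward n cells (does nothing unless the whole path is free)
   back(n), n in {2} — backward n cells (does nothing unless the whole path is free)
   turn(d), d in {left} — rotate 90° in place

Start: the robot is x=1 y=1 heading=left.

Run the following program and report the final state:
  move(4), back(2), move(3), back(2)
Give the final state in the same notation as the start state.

from: x=1 y=1 heading=left
step 1 (move(4)): x=1 y=1 heading=left
step 2 (back(2)): x=3 y=1 heading=left
step 3 (move(3)): x=0 y=1 heading=left
step 4 (back(2)): x=2 y=1 heading=left

x=2 y=1 heading=left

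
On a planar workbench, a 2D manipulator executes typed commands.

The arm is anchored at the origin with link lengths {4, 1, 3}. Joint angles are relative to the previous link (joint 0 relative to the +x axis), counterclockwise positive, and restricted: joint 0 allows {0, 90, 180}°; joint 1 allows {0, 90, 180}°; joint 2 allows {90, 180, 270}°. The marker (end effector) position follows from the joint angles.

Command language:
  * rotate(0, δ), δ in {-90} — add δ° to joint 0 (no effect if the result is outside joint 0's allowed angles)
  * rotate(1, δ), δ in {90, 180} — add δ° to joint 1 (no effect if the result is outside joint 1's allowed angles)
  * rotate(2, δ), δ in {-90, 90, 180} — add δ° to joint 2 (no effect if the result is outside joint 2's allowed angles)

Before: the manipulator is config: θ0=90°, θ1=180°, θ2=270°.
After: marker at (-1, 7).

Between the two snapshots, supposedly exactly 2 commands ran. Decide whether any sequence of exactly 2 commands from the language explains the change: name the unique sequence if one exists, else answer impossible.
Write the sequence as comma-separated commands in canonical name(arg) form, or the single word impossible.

key: running rotate(1, 90) before rotate(1, 180) would end elsewhere — order is forced
initial: config: θ0=90°, θ1=180°, θ2=270°
1. rotate(1, 180) → config: θ0=90°, θ1=0°, θ2=270°
2. rotate(1, 90) → config: θ0=90°, θ1=90°, θ2=270°
uniquely the one of 36 2-step routes that fits.

rotate(1, 180), rotate(1, 90)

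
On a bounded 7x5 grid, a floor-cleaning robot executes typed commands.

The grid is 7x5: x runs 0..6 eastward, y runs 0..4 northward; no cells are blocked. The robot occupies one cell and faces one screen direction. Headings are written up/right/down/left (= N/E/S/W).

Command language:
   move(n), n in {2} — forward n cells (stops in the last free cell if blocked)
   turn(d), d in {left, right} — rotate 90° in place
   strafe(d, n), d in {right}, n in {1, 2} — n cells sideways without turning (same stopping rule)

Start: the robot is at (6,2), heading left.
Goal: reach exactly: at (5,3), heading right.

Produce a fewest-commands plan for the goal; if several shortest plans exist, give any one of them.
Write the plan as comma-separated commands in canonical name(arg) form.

strafe(right, 1), turn(left), strafe(right, 1), turn(left)

start: at (6,2), heading left
[1] after strafe(right, 1): at (6,3), heading left
[2] after turn(left): at (6,3), heading down
[3] after strafe(right, 1): at (5,3), heading down
[4] after turn(left): at (5,3), heading right
no 3-step plan works, so 4 is optimal.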